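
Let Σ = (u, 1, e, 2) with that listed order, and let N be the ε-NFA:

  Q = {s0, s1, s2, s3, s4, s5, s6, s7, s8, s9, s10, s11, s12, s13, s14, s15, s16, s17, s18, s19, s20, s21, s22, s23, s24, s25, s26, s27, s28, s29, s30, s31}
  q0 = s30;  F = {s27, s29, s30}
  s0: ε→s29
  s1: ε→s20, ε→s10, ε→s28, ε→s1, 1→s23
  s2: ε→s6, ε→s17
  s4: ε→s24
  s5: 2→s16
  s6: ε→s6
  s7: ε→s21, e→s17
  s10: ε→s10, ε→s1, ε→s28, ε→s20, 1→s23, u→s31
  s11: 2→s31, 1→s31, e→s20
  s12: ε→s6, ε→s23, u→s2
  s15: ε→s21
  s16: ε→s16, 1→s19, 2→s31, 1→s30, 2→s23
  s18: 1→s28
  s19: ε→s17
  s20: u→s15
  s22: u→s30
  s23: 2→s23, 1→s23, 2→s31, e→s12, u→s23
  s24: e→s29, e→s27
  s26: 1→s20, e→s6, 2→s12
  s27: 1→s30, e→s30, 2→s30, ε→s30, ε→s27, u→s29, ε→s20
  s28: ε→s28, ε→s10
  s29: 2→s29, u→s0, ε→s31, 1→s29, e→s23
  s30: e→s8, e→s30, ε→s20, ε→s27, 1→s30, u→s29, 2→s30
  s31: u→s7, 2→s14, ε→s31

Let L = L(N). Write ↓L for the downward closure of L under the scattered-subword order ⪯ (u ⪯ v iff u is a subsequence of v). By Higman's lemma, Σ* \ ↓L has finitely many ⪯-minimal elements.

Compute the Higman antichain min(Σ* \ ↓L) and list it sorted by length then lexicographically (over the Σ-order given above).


min(Σ*\↓L) = [ue].

|Q|=32, |F|=3, |δ|=69 (28 ε).
min D↑ (3 st, q0=0, F={2}): 0:u→1,1→0,e→0,2→0 1:u→1,1→1,e→2,2→1 2:u→2,1→2,e→2,2→2 (ε-aug+det+¬).
'ue': run [16, 12, 9] end={s12,s14,s17,s2,s21,s23,s31,s6,s7} rej; 2/2 single-dels accept.
1 words, ⪯-incomp.


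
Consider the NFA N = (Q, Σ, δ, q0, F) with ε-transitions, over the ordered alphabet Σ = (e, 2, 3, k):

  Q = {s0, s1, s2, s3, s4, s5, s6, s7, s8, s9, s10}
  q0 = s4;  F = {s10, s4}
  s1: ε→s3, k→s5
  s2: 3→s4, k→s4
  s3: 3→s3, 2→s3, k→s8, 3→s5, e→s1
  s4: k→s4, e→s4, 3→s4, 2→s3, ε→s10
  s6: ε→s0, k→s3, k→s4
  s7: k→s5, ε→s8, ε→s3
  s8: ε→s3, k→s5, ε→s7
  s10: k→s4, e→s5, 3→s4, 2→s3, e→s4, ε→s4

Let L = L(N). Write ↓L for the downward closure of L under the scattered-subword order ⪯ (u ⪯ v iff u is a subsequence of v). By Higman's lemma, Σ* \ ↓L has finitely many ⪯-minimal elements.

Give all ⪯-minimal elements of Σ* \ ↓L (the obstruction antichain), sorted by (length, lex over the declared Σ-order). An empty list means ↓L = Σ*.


Antichain: [2].

|Q|=11, |F|=2, |δ|=29 (8 ε).
min D↑ (2 st, q0=0, F={1}): 0:e→0,2→1,3→0,k→0 1:e→1,2→1,3→1,k→1.
'2': |S_i|=[7, 5] end={s1,s3,s5,s7,s8} rej; 1/1 del acc.
1 obstructions.


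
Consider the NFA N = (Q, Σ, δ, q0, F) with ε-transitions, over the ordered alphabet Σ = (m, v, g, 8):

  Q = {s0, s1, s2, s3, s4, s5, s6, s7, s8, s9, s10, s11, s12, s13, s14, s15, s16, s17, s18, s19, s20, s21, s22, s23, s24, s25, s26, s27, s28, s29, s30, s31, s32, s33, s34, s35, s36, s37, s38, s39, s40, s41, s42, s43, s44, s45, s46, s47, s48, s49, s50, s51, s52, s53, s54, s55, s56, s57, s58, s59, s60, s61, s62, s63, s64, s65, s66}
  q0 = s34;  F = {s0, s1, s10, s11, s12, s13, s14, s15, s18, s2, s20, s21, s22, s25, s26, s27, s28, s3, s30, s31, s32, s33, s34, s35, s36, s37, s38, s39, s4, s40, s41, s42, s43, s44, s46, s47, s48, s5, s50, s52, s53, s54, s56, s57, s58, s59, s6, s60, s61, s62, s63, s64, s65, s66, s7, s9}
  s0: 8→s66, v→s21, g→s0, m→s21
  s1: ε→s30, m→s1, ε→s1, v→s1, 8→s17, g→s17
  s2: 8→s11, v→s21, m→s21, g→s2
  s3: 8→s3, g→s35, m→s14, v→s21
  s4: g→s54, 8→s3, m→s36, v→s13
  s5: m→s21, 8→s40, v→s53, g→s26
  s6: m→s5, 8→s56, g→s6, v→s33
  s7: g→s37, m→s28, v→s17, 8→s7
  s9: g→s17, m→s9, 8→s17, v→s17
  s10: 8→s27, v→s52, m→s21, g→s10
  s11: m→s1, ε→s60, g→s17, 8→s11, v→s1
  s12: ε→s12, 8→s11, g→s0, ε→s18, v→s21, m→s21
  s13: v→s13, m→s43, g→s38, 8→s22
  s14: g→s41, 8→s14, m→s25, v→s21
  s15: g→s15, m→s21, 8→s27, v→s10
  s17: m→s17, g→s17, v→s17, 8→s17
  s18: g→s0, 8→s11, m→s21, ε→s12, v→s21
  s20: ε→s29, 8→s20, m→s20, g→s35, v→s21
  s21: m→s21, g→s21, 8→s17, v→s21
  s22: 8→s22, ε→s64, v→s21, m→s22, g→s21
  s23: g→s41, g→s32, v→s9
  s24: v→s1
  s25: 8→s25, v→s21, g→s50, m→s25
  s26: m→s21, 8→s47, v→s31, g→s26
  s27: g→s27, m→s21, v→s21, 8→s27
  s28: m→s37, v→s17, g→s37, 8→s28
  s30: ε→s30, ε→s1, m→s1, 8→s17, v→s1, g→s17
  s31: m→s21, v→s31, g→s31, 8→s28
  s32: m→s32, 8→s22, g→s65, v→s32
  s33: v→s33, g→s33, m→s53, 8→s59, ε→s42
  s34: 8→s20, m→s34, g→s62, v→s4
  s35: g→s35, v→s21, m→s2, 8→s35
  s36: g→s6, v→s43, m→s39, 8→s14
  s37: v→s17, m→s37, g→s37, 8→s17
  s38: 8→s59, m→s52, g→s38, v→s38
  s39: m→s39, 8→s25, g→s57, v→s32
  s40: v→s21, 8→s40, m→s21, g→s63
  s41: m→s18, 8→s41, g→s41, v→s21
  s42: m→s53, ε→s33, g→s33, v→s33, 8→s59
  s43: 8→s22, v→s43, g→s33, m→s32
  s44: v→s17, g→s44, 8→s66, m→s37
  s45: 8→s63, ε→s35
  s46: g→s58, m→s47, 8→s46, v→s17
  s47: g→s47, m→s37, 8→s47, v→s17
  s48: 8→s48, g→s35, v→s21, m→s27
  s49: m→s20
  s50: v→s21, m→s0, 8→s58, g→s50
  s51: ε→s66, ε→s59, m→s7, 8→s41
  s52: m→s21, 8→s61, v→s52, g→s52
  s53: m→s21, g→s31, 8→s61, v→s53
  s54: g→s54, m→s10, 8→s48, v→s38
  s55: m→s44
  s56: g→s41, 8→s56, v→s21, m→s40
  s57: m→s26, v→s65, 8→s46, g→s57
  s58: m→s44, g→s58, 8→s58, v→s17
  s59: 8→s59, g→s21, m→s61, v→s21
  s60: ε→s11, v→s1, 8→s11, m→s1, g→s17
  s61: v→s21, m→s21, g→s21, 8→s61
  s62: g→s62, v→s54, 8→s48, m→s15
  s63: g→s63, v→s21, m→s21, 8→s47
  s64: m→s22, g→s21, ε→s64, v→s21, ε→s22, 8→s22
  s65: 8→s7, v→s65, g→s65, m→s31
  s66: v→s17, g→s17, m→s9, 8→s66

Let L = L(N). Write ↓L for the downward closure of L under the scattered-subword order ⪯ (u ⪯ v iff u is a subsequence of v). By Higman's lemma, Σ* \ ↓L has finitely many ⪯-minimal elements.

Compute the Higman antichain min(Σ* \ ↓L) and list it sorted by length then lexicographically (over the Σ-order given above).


Antichain: [8v8, gmm8, vv8g8, 8gm8g, vmmg8v].

|Q|=67, |F|=56, |δ|=255 (18 ε).
min D↑ (52 st, q0=0, F={20}): 0:m→0,v→1,g→2,8→3 1:m→4,v→5,g→6,8→7 2:m→8,v→6,g→2,8→9 3:m→3,v→10,g→11,8→3 4:m→12,v→13,g→14,8→15 5:m→13,v→5,g→16,8→17 6:m→18,v→16,g→6,8→9 7:m→15,v→10,g→11,8→7 8:m→10,v→18,g→8,8→19 9:m→19,v→10,g→11,8→9 10:m→10,v→10,g→10,8→20 11:m→21,v→10,g→11,8→11 12:m→12,v→22,g→23,8→24 13:m→22,v→13,g→25,8→17 14:m→26,v→25,g→14,8→27 15:m→24,v→10,g→28,8→15 16:m→29,v→16,g→16,8→30 17:m→17,v→10,g→10,8→17 18:m→10,v→29,g→18,8→19 19:m→10,v→10,g→19,8→19 20:m→20,v→20,g→20,8→20 21:m→10,v→10,g→21,8→31 22:m→22,v→22,g→32,8→17 23:m→33,v→32,g→23,8→34 24:m→24,v→10,g→35,8→24 25:m→36,v→25,g→25,8→30 26:m→10,v→36,g→33,8→37 27:m→37,v→10,g→28,8→27 28:m→38,v→10,g→28,8→28 29:m→10,v→29,g→29,8→39 30:m→39,v→10,g→10,8→30 31:m→40,v→40,g→20,8→31 32:m→41,v→32,g→32,8→42 33:m→10,v→41,g→33,8→43 34:m→43,v→20,g→44,8→34 35:m→45,v→10,g→35,8→44 36:m→10,v→36,g→41,8→39 37:m→10,v→10,g→46,8→37 38:m→10,v→10,g→45,8→31 39:m→10,v→10,g→10,8→39 40:m→40,v→40,g→20,8→20 41:m→10,v→41,g→41,8→47 42:m→47,v→20,g→48,8→42 43:m→48,v→20,g→43,8→43 44:m→49,v→20,g→44,8→44 45:m→10,v→10,g→45,8→50 46:m→10,v→10,g→46,8→43 47:m→48,v→20,g→48,8→47 48:m→48,v→20,g→48,8→20 49:m→48,v→20,g→49,8→50 50:m→51,v→20,g→20,8→50 51:m→51,v→20,g→20,8→20 (ε-aug+det+¬).
'8v8': N↓-sim [58, 36, 4, 1] end={s17} ∉↓L; 3/3 single-dels accept.
'gmm8': run [58, 44, 27, 6, 1] end={s17} — reject; 4/4 single-dels accept.
'vv8g8': |S_i|=[58, 53, 21, 9, 3, 1] end={s17} rej; 5/5 del acc.
'8gm8g': run [58, 36, 21, 14, 7, 1] end={s17} rej; 5/5 del acc.
'vmmg8v': N↓-sim [58, 53, 46, 33, 18, 10, 1] end={s17} ∉↓L; 6/6 single-dels accept.
5 obstructions.


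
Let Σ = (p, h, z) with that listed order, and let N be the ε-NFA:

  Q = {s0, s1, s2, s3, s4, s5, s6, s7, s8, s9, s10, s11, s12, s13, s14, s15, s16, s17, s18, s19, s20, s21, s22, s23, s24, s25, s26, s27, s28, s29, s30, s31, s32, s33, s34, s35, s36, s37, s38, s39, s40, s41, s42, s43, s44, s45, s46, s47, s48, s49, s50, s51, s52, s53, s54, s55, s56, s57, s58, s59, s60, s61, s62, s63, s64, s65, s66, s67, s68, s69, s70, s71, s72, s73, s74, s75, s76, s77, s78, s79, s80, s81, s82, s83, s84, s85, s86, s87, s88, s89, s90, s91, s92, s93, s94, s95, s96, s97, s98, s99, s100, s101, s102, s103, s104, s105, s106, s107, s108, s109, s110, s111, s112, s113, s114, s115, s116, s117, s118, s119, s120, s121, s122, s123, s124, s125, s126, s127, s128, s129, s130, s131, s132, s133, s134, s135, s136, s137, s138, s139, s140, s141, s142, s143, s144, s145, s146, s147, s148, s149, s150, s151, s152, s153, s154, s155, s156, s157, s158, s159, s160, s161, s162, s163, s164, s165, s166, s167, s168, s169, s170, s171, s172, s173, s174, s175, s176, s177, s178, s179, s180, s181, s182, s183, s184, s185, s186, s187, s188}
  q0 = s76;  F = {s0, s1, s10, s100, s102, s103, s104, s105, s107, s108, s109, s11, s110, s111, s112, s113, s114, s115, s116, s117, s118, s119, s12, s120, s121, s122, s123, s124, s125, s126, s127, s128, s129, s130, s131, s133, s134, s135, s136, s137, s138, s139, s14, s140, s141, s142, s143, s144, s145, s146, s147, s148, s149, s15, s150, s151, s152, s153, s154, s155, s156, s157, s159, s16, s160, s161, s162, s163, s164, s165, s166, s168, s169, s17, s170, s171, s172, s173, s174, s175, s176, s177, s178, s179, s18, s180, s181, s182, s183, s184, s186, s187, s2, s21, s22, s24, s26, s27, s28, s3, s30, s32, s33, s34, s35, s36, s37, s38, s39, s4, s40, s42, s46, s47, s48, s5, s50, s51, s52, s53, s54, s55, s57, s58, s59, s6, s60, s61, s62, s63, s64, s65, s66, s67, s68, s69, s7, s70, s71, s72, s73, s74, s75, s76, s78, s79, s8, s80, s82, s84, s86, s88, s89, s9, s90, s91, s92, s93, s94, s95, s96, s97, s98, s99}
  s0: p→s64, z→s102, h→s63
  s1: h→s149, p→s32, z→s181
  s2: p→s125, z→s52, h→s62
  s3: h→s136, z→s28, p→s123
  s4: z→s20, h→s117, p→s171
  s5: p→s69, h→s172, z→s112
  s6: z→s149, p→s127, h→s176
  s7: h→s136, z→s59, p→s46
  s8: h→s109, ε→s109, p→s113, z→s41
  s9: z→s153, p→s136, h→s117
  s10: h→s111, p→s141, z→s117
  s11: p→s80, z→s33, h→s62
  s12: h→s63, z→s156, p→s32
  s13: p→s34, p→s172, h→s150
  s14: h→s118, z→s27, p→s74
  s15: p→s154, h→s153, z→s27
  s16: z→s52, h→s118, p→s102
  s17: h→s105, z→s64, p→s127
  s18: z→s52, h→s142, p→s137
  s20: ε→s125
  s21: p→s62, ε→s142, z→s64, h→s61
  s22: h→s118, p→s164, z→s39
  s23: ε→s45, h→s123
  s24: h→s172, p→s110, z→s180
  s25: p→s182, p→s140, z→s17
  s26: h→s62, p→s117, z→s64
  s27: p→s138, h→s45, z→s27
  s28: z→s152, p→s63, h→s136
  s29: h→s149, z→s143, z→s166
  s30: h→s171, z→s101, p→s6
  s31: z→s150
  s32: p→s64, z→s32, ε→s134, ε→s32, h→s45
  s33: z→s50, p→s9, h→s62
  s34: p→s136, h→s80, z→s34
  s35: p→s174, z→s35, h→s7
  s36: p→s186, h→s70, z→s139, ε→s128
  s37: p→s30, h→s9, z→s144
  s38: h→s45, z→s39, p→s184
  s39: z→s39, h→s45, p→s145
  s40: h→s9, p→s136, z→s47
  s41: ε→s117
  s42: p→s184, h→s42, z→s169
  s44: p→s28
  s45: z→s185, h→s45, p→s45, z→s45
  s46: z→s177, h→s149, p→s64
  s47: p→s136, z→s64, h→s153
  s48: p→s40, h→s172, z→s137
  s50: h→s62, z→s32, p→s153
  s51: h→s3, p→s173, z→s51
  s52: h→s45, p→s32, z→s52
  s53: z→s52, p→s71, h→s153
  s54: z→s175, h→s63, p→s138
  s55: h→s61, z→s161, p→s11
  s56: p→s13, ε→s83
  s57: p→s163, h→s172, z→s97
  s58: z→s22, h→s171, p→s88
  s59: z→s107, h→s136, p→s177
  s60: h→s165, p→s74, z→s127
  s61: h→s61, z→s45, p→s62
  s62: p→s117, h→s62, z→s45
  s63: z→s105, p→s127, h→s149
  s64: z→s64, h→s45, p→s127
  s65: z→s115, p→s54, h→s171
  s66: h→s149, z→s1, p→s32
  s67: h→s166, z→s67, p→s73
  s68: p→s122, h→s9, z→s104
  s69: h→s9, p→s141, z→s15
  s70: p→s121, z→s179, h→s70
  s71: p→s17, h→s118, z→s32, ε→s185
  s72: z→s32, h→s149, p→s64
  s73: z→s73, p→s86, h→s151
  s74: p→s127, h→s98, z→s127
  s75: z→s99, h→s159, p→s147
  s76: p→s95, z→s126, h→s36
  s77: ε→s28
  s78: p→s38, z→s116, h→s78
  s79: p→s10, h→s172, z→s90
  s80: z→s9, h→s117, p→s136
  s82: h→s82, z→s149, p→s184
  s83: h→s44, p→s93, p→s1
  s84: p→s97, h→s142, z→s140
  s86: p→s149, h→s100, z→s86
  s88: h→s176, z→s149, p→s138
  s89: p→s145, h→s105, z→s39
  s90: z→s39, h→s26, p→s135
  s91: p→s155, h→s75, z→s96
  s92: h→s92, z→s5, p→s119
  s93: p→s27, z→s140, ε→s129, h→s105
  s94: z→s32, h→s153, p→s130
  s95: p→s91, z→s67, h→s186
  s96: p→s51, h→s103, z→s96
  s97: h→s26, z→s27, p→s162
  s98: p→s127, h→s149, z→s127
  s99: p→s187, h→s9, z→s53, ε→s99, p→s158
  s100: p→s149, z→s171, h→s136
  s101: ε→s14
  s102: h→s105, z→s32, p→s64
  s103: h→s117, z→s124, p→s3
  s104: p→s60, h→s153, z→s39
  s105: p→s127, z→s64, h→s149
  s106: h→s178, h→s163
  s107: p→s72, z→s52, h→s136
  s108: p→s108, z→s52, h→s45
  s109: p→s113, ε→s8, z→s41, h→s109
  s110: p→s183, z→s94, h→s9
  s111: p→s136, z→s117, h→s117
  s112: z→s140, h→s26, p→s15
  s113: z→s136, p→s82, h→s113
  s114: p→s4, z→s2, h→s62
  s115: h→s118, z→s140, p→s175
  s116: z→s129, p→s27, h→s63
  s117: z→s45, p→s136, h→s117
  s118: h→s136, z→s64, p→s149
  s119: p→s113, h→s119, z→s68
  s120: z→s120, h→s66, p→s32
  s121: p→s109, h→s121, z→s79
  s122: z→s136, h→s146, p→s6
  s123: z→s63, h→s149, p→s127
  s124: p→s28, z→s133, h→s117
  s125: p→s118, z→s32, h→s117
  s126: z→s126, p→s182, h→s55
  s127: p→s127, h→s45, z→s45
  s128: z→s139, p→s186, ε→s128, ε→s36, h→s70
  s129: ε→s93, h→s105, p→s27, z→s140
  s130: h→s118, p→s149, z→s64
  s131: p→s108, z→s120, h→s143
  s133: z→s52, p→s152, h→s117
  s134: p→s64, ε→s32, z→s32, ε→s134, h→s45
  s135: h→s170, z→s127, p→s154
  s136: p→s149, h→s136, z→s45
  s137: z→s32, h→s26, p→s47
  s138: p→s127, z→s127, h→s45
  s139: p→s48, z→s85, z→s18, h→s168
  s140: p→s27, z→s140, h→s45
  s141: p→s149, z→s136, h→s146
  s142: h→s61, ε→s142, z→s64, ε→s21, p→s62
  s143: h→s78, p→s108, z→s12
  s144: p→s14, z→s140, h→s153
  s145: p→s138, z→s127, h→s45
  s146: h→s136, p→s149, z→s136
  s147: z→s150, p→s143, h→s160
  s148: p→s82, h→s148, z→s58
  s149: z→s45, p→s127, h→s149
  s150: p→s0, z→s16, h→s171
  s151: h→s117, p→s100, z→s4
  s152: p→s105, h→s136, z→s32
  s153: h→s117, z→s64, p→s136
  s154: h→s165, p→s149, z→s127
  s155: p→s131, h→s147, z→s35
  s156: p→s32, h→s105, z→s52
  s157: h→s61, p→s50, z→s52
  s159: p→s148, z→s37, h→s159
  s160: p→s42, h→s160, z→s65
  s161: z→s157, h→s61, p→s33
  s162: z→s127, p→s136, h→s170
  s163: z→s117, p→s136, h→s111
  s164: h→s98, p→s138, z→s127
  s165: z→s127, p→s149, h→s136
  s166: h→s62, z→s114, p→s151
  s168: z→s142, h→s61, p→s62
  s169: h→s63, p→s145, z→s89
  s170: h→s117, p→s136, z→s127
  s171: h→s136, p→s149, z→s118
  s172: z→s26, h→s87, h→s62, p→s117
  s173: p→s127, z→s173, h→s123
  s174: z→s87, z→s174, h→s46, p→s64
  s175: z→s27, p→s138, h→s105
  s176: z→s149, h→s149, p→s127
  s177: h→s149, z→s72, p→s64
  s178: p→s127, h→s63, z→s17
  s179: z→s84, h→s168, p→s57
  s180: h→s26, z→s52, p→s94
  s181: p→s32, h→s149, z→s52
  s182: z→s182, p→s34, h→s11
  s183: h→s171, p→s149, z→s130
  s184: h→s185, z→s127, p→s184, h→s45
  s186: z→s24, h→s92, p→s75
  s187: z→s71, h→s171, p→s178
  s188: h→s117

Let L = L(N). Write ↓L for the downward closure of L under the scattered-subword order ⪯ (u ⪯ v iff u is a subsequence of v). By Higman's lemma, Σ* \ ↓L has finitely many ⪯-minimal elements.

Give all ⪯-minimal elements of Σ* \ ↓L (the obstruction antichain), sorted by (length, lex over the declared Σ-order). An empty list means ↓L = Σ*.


|Q|=189, |F|=164, |δ|=542 (22 ε).
min D↑ (160 st, q0=0, F={54}): 0:p→1,h→2,z→3 1:p→4,h→5,z→6 2:p→5,h→7,z→8 3:p→9,h→10,z→3 4:p→11,h→12,z→13 5:p→12,h→14,z→15 6:p→16,h→17,z→6 7:p→18,h→7,z→19 8:p→20,h→21,z→22 9:p→23,h→24,z→9 10:p→24,h→25,z→26 11:p→27,h→28,z→29 12:p→28,h→30,z→31 13:p→32,h→33,z→13 14:p→34,h→14,z→35 15:p→36,h→37,z→38 16:p→39,h→40,z→16 17:p→40,h→41,z→42 18:p→43,h→18,z→44 19:p→45,h→21,z→46 20:p→47,h→37,z→48 21:p→41,h→25,z→49 22:p→48,h→49,z→50 23:p→51,h→52,z→23 24:p→52,h→41,z→53 25:p→41,h→25,z→54 26:p→53,h→25,z→55 27:p→56,h→57,z→58 28:p→57,h→59,z→60 29:p→61,h→62,z→29 30:p→63,h→30,z→64 31:p→65,h→66,z→67 32:p→68,h→69,z→32 33:p→69,h→70,z→71 34:p→72,h→34,z→73 35:p→74,h→37,z→75 36:p→76,h→66,z→77 37:p→70,h→41,z→78 38:p→77,h→78,z→50 39:p→79,h→80,z→39 40:p→80,h→70,z→81 41:p→70,h→41,z→54 42:p→81,h→41,z→82 43:p→72,h→43,z→70 44:p→83,h→37,z→84 45:p→85,h→37,z→86 46:p→86,h→49,z→87 47:p→51,h→66,z→88 48:p→88,h→78,z→89 49:p→41,h→25,z→90 50:p→89,h→54,z→50 51:p→79,h→51,z→54 52:p→51,h→70,z→66 53:p→66,h→41,z→91 54:p→54,h→54,z→54 55:p→91,h→25,z→50 56:p→56,h→54,z→50 57:p→56,h→92,z→93 58:p→89,h→94,z→58 59:p→95,h→59,z→96 60:p→97,h→98,z→99 61:p→90,h→100,z→61 62:p→100,h→51,z→101 63:p→102,h→63,z→103 64:p→104,h→66,z→105 65:p→106,h→98,z→107 66:p→51,h→70,z→108 67:p→107,h→108,z→50 68:p→109,h→110,z→68 69:p→110,h→51,z→111 70:p→51,h→70,z→54 71:p→111,h→70,z→112 72:p→102,h→72,z→51 73:p→113,h→66,z→114 74:p→115,h→66,z→116 75:p→116,h→78,z→87 76:p→79,h→98,z→117 77:p→117,h→108,z→89 78:p→70,h→41,z→90 79:p→109,h→79,z→54 80:p→79,h→51,z→98 81:p→98,h→70,z→118 82:p→118,h→41,z→50 83:p→115,h→119,z→70 84:p→120,h→78,z→121 85:p→51,h→119,z→70 86:p→122,h→78,z→123 87:p→123,h→54,z→87 88:p→51,h→108,z→90 89:p→90,h→54,z→89 90:p→109,h→54,z→90 91:p→108,h→41,z→89 92:p→124,h→92,z→125 93:p→89,h→126,z→127 94:p→89,h→79,z→128 95:p→129,h→95,z→130 96:p→131,h→98,z→132 97:p→90,h→126,z→133 98:p→79,h→51,z→134 99:p→133,h→134,z→50 100:p→90,h→79,z→135 101:p→135,h→51,z→136 102:p→129,h→102,z→79 103:p→137,h→98,z→138 104:p→139,h→98,z→140 105:p→140,h→108,z→87 106:p→109,h→126,z→141 107:p→141,h→134,z→89 108:p→51,h→70,z→90 109:p→109,h→54,z→54 110:p→109,h→79,z→126 111:p→126,h→51,z→142 112:p→142,h→70,z→50 113:p→139,h→143,z→51 114:p→144,h→108,z→121 115:p→79,h→143,z→51 116:p→145,h→108,z→123 117:p→79,h→134,z→90 118:p→134,h→70,z→89 119:p→51,h→70,z→70 120:p→145,h→146,z→109 121:p→147,h→54,z→121 122:p→51,h→146,z→109 123:p→148,h→54,z→123 124:p→129,h→54,z→121 125:p→123,h→126,z→149 126:p→109,h→79,z→150 127:p→89,h→150,z→50 128:p→89,h→79,z→151 129:p→129,h→54,z→109 130:p→147,h→126,z→152 131:p→148,h→126,z→153 132:p→153,h→134,z→87 133:p→90,h→150,z→89 134:p→79,h→51,z→90 135:p→90,h→79,z→154 136:p→154,h→51,z→50 137:p→148,h→155,z→79 138:p→156,h→134,z→121 139:p→109,h→155,z→79 140:p→157,h→134,z→123 141:p→109,h→150,z→90 142:p→150,h→51,z→89 143:p→79,h→51,z→51 144:p→157,h→158,z→109 145:p→79,h→158,z→109 146:p→51,h→70,z→109 147:p→148,h→54,z→109 148:p→109,h→54,z→109 149:p→123,h→150,z→87 150:p→109,h→79,z→90 151:p→89,h→79,z→50 152:p→147,h→150,z→121 153:p→148,h→150,z→123 154:p→90,h→79,z→89 155:p→109,h→79,z→79 156:p→148,h→159,z→109 157:p→109,h→159,z→109 158:p→79,h→51,z→109 159:p→109,h→79,z→109 (ε-aug+det+¬).
'zhhz': N↓-sim [172, 145, 61, 9, 2] end={s185,s45} ∉↓L; 4/4 deletions ∈↓L.
'hzhpz': |S_i|=[172, 155, 121, 27, 7, 2] end={s185,s45} — reject; 5/5 single-dels accept.
'hzzzh': |S_i|=[172, 155, 121, 70, 12, 2] end={s185,s45} rej; 5/5 deletions ∈↓L.
'zpppz': N↓-sim [172, 145, 87, 38, 5, 2] end={s185,s45} ∉↓L; 5/5 del acc.
'ppppph': N↓-sim [172, 155, 130, 91, 53, 14, 2] end={s185,s45} rej; 6/6 del acc.
'hhppzz': |S_i|=[172, 155, 88, 67, 32, 7, 2] end={s185,s45} — reject; 6/6 deletions ∈↓L.
6 minimals (antichain).

A = [zhhz, hzhpz, hzzzh, zpppz, ppppph, hhppzz].


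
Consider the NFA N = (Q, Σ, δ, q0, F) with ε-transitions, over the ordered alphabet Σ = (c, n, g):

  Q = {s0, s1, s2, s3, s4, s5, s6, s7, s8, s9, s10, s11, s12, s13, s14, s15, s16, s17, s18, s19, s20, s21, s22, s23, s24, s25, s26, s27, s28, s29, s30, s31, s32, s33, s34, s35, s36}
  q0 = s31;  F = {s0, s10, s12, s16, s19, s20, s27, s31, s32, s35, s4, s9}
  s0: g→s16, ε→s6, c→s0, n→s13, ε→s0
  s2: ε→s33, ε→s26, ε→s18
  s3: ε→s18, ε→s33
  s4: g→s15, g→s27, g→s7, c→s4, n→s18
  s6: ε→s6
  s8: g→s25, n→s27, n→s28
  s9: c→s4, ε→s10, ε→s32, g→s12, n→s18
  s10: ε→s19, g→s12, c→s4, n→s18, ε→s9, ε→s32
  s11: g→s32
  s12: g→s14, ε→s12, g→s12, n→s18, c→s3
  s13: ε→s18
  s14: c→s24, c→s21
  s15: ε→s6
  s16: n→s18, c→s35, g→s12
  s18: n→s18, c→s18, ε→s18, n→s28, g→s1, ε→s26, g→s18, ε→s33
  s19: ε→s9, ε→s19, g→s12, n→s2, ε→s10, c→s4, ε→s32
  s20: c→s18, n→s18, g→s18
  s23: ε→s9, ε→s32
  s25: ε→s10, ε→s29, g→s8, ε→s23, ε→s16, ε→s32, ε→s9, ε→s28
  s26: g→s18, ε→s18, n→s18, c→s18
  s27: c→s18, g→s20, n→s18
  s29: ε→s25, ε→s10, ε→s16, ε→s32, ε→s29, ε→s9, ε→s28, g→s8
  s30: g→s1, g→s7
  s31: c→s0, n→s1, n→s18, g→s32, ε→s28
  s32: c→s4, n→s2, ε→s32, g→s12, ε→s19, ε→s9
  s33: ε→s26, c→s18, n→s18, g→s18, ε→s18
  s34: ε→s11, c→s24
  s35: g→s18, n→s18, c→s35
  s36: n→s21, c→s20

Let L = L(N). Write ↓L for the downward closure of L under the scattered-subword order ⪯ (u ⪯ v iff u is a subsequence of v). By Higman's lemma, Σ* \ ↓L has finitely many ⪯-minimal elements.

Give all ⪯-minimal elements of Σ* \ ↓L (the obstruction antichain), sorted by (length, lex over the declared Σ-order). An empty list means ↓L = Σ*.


A = [n, ggc, cgcg, gcggg].

|Q|=37, |F|=12, |δ|=111 (47 ε).
min D↑ (10 st, q0=0, F={2}): 0:c→1,n→2,g→3 1:c→1,n→2,g→4 2:c→2,n→2,g→2 3:c→5,n→2,g→6 4:c→7,n→2,g→6 5:c→5,n→2,g→8 6:c→2,n→2,g→6 7:c→7,n→2,g→2 8:c→2,n→2,g→9 9:c→2,n→2,g→2 [Hopcroft].
'n': |S_i|=[26, 7] end={s1,s13,s18,s2,s26,s28,s33} — reject; 1/1 single-dels accept.
'ggc': N↓-sim [26, 23, 15, 8] end={s1,s18,s21,s24,s26,s28,s3,s33} — reject; 3/3 del acc.
'cgcg': |S_i|=[26, 20, 17, 9, 5] end={s1,s18,s26,s28,s33} — reject; 4/4 del acc.
'gcggg': run [26, 23, 15, 10, 6, 5] end={s1,s18,s26,s28,s33} — reject; 5/5 deletions ∈↓L.
4 words, ⪯-incomp.


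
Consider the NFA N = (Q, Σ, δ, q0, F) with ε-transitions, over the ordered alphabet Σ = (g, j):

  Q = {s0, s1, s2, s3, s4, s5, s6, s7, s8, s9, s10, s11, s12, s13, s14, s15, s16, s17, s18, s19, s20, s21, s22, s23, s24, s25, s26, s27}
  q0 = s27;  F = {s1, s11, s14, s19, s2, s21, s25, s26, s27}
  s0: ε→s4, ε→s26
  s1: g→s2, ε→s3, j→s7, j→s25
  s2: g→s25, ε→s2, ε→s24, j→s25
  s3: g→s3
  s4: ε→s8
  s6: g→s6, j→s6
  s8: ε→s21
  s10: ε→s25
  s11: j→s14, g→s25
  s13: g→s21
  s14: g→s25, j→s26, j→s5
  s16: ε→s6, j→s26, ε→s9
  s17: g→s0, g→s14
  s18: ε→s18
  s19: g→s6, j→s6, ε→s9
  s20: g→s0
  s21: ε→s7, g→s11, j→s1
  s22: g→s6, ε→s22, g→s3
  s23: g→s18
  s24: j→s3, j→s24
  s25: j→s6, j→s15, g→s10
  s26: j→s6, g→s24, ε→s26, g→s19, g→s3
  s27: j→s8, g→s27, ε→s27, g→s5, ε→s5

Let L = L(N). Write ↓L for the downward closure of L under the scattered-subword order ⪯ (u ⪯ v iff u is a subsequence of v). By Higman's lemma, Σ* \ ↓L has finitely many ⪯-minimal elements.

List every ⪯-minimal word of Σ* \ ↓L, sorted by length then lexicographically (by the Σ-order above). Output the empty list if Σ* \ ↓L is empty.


|Q|=28, |F|=9, |δ|=54 (17 ε).
min D↑ (10 st, q0=0, F={7}): 0:g→0,j→1 1:g→2,j→3 2:g→4,j→5 3:g→6,j→4 4:g→4,j→7 5:g→4,j→8 6:g→4,j→4 7:g→7,j→7 8:g→9,j→7 9:g→7,j→7 [Hopcroft].
'jggj': run [18, 17, 13, 8, 4] end={s15,s24,s3,s6} — reject; 4/4 single-dels accept.
'jjjj': run [18, 17, 14, 11, 4] end={s15,s24,s3,s6} — reject; 4/4 del acc.
'jgjjgg': N↓-sim [18, 17, 13, 11, 8, 5, 2] end={s3,s6} rej; 6/6 deletions ∈↓L.
3 obstructions.

min(Σ*\↓L) = [jggj, jjjj, jgjjgg].


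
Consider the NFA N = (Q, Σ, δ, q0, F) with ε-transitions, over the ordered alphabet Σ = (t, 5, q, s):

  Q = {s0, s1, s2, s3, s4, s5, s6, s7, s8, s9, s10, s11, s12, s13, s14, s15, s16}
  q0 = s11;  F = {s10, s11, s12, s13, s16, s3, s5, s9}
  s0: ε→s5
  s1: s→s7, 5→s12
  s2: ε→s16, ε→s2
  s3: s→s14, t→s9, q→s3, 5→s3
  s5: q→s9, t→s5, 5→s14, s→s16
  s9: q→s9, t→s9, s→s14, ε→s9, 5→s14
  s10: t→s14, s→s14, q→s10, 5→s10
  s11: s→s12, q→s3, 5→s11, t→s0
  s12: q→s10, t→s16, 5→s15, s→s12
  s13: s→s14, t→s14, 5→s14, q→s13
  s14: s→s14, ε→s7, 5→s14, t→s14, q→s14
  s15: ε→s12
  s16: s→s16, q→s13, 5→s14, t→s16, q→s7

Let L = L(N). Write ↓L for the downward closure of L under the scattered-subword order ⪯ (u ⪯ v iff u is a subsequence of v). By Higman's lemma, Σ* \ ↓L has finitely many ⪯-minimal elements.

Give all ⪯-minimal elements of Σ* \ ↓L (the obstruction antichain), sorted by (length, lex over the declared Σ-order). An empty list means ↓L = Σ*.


|Q|=17, |F|=8, |δ|=45 (6 ε).
min D↑ (9 st, q0=0, F={4}): 0:t→1,5→0,q→2,s→3 1:t→1,5→4,q→5,s→6 2:t→5,5→2,q→2,s→4 3:t→6,5→3,q→7,s→3 4:t→4,5→4,q→4,s→4 5:t→5,5→4,q→5,s→4 6:t→6,5→4,q→8,s→6 7:t→4,5→7,q→7,s→4 8:t→4,5→4,q→8,s→4 (ε-aug+det+¬).
't5': N↓-sim [12, 7, 2] end={s14,s7} ∉↓L; 2/2 deletions ∈↓L.
'qs': N↓-sim [12, 6, 2] end={s14,s7} ∉↓L; 2/2 del acc.
'sqt': |S_i|=[12, 7, 4, 2] end={s14,s7} — reject; 3/3 del acc.
3 minimals (antichain).

Antichain: [t5, qs, sqt].


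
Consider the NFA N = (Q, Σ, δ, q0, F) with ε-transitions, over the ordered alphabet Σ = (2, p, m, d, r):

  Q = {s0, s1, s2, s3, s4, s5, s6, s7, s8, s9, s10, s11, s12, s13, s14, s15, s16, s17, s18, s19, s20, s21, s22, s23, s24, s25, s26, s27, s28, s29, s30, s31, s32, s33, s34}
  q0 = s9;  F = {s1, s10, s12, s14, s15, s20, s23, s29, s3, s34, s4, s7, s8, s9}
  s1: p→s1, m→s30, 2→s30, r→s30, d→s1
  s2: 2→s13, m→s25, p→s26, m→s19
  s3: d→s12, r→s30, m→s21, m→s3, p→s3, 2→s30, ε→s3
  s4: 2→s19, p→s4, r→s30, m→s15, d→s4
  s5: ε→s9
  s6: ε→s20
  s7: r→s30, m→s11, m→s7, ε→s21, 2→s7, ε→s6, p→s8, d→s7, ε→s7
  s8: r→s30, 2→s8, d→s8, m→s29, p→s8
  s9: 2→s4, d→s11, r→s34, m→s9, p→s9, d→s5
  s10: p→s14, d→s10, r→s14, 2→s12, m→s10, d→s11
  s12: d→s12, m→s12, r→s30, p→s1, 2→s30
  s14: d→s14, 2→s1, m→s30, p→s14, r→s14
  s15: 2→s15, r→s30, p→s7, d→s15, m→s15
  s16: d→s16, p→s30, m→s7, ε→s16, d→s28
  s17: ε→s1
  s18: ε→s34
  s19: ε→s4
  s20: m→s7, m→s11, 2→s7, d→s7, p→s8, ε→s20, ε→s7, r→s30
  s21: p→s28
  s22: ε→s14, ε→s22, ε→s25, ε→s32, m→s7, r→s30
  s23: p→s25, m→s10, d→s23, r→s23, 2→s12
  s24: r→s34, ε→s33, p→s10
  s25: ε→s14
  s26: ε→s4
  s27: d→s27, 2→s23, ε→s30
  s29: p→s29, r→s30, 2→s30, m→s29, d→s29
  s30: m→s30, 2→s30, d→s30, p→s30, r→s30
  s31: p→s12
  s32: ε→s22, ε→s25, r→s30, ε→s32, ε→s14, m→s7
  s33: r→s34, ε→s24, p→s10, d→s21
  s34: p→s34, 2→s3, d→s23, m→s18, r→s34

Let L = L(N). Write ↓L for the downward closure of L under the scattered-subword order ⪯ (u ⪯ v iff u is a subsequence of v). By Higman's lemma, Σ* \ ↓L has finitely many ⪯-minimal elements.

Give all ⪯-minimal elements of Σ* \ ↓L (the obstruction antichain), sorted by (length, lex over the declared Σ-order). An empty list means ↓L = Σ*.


|Q|=35, |F|=14, |δ|=126 (25 ε).
min D↑ (14 st, q0=0, F={4}): 0:2→1,p→0,m→0,d→0,r→2 1:2→1,p→1,m→3,d→1,r→4 2:2→5,p→2,m→2,d→6,r→2 3:2→3,p→7,m→3,d→3,r→4 4:2→4,p→4,m→4,d→4,r→4 5:2→4,p→5,m→5,d→8,r→4 6:2→8,p→9,m→10,d→6,r→6 7:2→7,p→11,m→7,d→7,r→4 8:2→4,p→12,m→8,d→8,r→4 9:2→12,p→9,m→4,d→9,r→9 10:2→8,p→9,m→10,d→10,r→9 11:2→11,p→11,m→13,d→11,r→4 12:2→4,p→12,m→4,d→12,r→4 13:2→4,p→13,m→13,d→13,r→4 [Hopcroft].
'2r': N↓-sim [23, 15, 1] end={s30} — reject; 2/2 del acc.
'r22': run [23, 13, 6, 1] end={s30} rej; 3/3 deletions ∈↓L.
'rdpm': |S_i|=[23, 13, 8, 4, 1] end={s30} — reject; 4/4 deletions ∈↓L.
'rdmrm': N↓-sim [23, 13, 8, 6, 3, 1] end={s30} rej; 5/5 single-dels accept.
'2mppm2': run [23, 15, 13, 12, 8, 7, 1] end={s30} rej; 6/6 del acc.
5 minimals (antichain).

min(Σ*\↓L) = [2r, r22, rdpm, rdmrm, 2mppm2].


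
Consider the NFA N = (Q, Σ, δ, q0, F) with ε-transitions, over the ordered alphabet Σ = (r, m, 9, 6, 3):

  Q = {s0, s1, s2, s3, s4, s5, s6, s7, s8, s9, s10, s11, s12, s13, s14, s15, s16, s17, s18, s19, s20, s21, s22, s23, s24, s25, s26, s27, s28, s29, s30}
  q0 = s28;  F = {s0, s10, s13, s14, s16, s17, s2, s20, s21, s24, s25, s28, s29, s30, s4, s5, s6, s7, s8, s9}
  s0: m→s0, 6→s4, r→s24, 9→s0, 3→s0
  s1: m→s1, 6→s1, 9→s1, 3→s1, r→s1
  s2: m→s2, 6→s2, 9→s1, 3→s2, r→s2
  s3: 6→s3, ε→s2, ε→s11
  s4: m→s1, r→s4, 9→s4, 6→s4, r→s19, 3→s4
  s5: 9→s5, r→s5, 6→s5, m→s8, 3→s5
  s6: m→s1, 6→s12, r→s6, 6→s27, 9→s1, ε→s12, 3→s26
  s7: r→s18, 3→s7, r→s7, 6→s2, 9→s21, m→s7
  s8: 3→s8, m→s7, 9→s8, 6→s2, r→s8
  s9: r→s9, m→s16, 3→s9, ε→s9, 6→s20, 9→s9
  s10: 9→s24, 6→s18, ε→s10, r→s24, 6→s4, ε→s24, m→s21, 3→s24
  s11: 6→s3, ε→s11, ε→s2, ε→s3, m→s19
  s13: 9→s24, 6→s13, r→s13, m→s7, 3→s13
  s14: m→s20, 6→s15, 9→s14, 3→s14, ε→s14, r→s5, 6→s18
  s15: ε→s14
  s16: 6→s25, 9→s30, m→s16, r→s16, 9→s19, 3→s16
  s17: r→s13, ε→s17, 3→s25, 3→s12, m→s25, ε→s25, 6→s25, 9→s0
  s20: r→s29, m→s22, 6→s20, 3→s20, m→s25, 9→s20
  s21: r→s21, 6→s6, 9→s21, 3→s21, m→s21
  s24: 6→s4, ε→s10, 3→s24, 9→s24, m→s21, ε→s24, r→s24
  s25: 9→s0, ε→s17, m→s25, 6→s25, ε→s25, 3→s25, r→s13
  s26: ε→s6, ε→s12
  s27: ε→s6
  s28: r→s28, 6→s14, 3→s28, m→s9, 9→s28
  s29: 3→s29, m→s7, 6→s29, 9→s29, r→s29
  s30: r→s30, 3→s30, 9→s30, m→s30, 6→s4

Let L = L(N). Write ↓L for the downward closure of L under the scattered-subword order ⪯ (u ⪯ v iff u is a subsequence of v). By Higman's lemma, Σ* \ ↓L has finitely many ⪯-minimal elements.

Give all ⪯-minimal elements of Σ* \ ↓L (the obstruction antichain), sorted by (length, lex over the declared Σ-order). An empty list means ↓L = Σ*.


Antichain: [mm96m, 6rm69].

|Q|=31, |F|=20, |δ|=136 (20 ε).
min D↑ (19 st, q0=0, F={15}): 0:r→0,m→1,9→0,6→2,3→0 1:r→1,m→3,9→1,6→4,3→1 2:r→5,m→4,9→2,6→2,3→2 3:r→3,m→3,9→6,6→7,3→3 4:r→8,m→7,9→4,6→4,3→4 5:r→5,m→9,9→5,6→5,3→5 6:r→6,m→6,9→6,6→10,3→6 7:r→11,m→7,9→12,6→7,3→7 8:r→8,m→13,9→8,6→8,3→8 9:r→9,m→13,9→9,6→14,3→9 10:r→10,m→15,9→10,6→10,3→10 11:r→11,m→13,9→16,6→11,3→11 12:r→16,m→12,9→12,6→10,3→12 13:r→13,m→13,9→17,6→14,3→13 14:r→14,m→14,9→15,6→14,3→14 15:r→15,m→15,9→15,6→15,3→15 16:r→16,m→17,9→16,6→10,3→16 17:r→17,m→17,9→17,6→18,3→17 18:r→18,m→15,9→15,6→18,3→18.
'mm96m': |S_i|=[28, 24, 20, 13, 8, 1] end={s1} — reject; 5/5 single-dels accept.
'6rm69': N↓-sim [28, 24, 17, 10, 6, 1] end={s1} rej; 5/5 single-dels accept.
2 obstructions.


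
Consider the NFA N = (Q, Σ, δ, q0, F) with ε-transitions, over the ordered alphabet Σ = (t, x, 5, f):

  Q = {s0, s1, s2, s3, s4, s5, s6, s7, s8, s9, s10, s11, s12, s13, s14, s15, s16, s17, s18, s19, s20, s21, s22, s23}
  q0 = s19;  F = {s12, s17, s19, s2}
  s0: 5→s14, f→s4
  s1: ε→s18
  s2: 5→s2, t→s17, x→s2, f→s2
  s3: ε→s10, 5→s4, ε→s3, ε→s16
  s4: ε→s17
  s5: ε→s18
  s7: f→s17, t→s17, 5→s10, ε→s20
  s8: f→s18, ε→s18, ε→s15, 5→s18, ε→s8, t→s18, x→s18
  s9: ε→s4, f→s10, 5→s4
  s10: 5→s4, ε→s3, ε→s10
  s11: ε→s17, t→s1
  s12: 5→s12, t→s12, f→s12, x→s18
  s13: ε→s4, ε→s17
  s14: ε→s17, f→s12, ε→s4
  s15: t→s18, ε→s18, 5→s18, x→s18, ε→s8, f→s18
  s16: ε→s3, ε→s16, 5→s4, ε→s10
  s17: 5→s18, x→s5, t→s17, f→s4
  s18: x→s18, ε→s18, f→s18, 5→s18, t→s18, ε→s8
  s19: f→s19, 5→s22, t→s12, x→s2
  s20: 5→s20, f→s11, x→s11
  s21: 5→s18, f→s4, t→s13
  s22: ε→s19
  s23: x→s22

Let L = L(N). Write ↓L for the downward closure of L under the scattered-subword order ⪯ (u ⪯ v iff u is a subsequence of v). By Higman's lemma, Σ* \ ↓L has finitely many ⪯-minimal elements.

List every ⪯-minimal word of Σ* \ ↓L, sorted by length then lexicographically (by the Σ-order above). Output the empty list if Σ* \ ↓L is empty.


|Q|=24, |F|=4, |δ|=73 (26 ε).
min D↑ (5 st, q0=0, F={3}): 0:t→1,x→2,5→0,f→0 1:t→1,x→3,5→1,f→1 2:t→4,x→2,5→2,f→2 3:t→3,x→3,5→3,f→3 4:t→4,x→3,5→3,f→4 (ε-aug+det+¬).
'tx': run [10, 7, 4] end={s15,s18,s5,s8} rej; 2/2 del acc.
'xt5': |S_i|=[10, 7, 6, 3] end={s15,s18,s8} — reject; 3/3 del acc.
2 obstructions.

A = [tx, xt5].


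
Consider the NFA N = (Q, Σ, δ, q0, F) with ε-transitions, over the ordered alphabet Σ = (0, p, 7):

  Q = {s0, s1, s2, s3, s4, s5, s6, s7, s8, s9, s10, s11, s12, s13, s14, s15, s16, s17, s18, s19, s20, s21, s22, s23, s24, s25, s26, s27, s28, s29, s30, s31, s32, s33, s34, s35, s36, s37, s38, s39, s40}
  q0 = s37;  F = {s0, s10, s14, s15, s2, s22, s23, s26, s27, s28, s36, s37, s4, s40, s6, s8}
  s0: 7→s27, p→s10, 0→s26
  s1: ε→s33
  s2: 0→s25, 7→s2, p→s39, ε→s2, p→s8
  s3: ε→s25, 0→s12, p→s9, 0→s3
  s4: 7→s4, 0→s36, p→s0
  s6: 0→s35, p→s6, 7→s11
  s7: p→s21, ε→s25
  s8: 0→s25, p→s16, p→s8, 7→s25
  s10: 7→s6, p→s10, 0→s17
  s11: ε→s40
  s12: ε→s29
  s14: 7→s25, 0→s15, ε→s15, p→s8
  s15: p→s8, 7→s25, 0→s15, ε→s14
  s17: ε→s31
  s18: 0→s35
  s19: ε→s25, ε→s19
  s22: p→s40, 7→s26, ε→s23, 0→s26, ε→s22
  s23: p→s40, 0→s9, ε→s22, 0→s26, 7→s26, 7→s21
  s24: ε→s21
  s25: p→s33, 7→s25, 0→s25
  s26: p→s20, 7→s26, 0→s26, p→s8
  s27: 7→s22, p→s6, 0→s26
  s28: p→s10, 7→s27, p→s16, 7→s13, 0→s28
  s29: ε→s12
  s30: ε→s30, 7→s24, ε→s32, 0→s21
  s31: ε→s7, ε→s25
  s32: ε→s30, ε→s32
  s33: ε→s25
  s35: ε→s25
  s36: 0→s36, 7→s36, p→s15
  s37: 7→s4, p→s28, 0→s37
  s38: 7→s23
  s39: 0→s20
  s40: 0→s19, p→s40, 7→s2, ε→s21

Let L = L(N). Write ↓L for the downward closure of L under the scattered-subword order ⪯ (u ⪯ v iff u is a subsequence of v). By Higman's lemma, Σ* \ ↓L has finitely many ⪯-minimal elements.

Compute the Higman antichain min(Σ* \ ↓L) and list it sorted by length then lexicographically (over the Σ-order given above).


|Q|=41, |F|=16, |δ|=92 (25 ε).
min D↑ (15 st, q0=0, F={7}): 0:0→0,p→1,7→2 1:0→1,p→3,7→4 2:0→5,p→6,7→2 3:0→7,p→3,7→8 4:0→9,p→8,7→10 5:0→5,p→11,7→5 6:0→9,p→3,7→4 7:0→7,p→7,7→7 8:0→7,p→8,7→12 9:0→9,p→13,7→9 10:0→9,p→12,7→9 11:0→11,p→13,7→7 12:0→7,p→12,7→14 13:0→7,p→13,7→7 14:0→7,p→13,7→14 [Hopcroft].
'pp0': N↓-sim [30, 27, 17, 9] end={s17,s19,s20,s21,s25,s31,s33,s35,s7} — reject; 3/3 del acc.
'70p7': N↓-sim [30, 28, 16, 8, 2] end={s25,s33} rej; 4/4 single-dels accept.
'p777p7': run [30, 27, 19, 15, 9, 6, 2] end={s25,s33} ∉↓L; 6/6 del acc.
3 minimals (antichain).

min(Σ*\↓L) = [pp0, 70p7, p777p7].


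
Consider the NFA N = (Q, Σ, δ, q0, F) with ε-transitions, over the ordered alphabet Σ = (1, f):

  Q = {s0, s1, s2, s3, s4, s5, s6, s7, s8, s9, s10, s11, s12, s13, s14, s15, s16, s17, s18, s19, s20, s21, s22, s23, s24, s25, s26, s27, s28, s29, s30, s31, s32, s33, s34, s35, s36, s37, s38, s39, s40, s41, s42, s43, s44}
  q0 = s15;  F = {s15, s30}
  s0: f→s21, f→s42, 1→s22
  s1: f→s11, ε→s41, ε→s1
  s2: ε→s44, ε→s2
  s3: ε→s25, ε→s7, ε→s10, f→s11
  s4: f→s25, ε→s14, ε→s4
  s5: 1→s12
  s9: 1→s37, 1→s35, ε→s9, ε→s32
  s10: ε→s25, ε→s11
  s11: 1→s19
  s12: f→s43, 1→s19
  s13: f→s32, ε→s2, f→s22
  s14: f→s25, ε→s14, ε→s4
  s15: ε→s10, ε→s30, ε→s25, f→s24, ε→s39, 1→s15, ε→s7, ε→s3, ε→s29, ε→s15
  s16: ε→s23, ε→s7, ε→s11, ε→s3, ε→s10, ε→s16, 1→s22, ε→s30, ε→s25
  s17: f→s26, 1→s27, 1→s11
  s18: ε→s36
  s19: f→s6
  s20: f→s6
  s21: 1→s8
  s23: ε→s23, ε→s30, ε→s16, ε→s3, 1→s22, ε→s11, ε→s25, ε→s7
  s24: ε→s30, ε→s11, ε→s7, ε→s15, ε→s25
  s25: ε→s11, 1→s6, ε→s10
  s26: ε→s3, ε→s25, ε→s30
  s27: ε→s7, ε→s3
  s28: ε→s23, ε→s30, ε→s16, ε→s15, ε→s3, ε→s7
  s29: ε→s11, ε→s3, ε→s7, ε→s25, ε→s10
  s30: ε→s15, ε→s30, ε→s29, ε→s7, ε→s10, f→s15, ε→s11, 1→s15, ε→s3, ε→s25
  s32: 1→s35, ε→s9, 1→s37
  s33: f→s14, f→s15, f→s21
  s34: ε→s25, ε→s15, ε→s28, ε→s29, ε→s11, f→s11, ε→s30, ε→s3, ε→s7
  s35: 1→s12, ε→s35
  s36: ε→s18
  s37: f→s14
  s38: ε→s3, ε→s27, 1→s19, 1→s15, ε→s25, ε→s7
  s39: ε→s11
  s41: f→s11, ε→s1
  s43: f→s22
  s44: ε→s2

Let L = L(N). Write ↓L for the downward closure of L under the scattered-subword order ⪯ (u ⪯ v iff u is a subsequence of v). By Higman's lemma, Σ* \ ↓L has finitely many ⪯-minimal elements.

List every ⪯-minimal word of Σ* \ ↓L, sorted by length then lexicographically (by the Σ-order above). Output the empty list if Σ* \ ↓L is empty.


|Q|=45, |F|=2, |δ|=129 (89 ε).
min D↑ (1 st, q0=0, F={}): 0:1→0,f→0 [Hopcroft].
L(D↑) = ∅ ⇒ ↓L = Σ*.

min(Σ*\↓L) = [].


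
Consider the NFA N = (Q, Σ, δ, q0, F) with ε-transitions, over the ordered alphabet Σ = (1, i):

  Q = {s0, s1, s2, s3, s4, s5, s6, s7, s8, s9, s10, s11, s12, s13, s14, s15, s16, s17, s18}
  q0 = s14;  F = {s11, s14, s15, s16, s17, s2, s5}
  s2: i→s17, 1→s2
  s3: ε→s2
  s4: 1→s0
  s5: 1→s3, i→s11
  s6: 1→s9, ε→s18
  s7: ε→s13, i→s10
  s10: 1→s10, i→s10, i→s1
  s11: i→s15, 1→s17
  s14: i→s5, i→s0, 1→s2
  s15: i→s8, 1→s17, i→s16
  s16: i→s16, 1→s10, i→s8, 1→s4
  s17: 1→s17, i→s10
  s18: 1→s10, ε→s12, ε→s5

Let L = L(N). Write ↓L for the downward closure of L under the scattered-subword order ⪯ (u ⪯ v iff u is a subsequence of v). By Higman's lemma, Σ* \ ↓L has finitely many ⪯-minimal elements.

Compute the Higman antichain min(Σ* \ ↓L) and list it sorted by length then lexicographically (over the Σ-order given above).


A = [1ii, ii1i, iiii1].

|Q|=19, |F|=7, |δ|=30 (5 ε).
min D↑ (8 st, q0=0, F={5}): 0:1→1,i→2 1:1→1,i→3 2:1→1,i→4 3:1→3,i→5 4:1→3,i→6 5:1→5,i→5 6:1→3,i→7 7:1→5,i→7 (ε-aug+det+¬).
'1ii': N↓-sim [13, 7, 3, 2] end={s1,s10} rej; 3/3 single-dels accept.
'ii1i': N↓-sim [13, 12, 9, 5, 2] end={s1,s10} ∉↓L; 4/4 del acc.
'iiii1': |S_i|=[13, 12, 9, 8, 6, 4] end={s0,s1,s10,s4} — reject; 5/5 deletions ∈↓L.
3 minimals (antichain).
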